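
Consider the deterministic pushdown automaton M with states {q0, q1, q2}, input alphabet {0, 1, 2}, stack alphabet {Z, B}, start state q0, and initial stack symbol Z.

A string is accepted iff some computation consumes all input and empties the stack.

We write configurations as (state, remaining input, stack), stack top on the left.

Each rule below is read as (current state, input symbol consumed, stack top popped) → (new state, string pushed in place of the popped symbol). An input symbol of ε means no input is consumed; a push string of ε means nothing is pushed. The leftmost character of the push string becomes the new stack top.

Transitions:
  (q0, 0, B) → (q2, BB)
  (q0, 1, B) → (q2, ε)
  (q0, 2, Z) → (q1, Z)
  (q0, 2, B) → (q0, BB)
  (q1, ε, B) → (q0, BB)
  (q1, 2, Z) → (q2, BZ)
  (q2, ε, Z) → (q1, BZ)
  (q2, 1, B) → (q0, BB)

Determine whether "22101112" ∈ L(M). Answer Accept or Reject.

Reject

(q0, 22101112, Z)
  read 2, top Z: go to q1, push Z → (q1, 2101112, Z)
  read 2, top Z: go to q2, push BZ → (q2, 101112, BZ)
  read 1, top B: go to q0, push BB → (q0, 01112, BBZ)
  read 0, top B: go to q2, push BB → (q2, 1112, BBBZ)
  read 1, top B: go to q0, push BB → (q0, 112, BBBBZ)
  read 1, top B: go to q2, push ε → (q2, 12, BBBZ)
  read 1, top B: go to q0, push BB → (q0, 2, BBBBZ)
  read 2, top B: go to q0, push BB → (q0, ε, BBBBBZ)
All input consumed; stack is BBBBBZ, not empty, and no further ε-move applies.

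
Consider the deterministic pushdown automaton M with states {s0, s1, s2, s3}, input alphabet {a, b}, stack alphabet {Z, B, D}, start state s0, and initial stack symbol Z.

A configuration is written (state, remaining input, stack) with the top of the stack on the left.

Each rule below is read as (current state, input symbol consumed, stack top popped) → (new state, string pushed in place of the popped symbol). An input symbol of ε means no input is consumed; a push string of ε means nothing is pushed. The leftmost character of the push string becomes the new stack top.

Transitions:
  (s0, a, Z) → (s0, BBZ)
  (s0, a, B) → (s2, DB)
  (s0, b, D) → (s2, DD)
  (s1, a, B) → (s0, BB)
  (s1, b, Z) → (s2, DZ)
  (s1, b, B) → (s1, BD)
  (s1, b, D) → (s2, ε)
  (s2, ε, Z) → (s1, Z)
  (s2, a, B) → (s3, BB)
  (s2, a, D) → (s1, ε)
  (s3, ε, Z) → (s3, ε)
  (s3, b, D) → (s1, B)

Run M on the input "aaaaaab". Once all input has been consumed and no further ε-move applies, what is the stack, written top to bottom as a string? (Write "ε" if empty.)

BDBBZ

(s0, aaaaaab, Z)
  read a, top Z: go to s0, push BBZ → (s0, aaaaab, BBZ)
  read a, top B: go to s2, push DB → (s2, aaaab, DBBZ)
  read a, top D: go to s1, push ε → (s1, aaab, BBZ)
  read a, top B: go to s0, push BB → (s0, aab, BBBZ)
  read a, top B: go to s2, push DB → (s2, ab, DBBBZ)
  read a, top D: go to s1, push ε → (s1, b, BBBZ)
  read b, top B: go to s1, push BD → (s1, ε, BDBBZ)
All input consumed in state s1 with stack BDBBZ.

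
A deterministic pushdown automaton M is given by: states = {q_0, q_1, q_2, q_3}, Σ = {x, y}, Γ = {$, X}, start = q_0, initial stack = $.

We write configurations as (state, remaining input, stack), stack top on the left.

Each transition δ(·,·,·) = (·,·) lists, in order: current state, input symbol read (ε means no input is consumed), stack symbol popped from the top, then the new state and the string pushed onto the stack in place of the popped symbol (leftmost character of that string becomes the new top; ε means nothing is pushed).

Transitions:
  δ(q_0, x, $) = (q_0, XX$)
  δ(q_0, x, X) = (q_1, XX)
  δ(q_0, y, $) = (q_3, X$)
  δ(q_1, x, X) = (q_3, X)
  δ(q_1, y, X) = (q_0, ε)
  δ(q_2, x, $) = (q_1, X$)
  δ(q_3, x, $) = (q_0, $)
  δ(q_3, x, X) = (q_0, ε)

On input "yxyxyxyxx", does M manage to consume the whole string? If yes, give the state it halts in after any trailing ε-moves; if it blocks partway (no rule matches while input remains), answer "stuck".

(q_0, yxyxyxyxx, $)
  read y, top $: go to q_3, push X$ → (q_3, xyxyxyxx, X$)
  read x, top X: go to q_0, push ε → (q_0, yxyxyxx, $)
  read y, top $: go to q_3, push X$ → (q_3, xyxyxx, X$)
  read x, top X: go to q_0, push ε → (q_0, yxyxx, $)
  read y, top $: go to q_3, push X$ → (q_3, xyxx, X$)
  read x, top X: go to q_0, push ε → (q_0, yxx, $)
  read y, top $: go to q_3, push X$ → (q_3, xx, X$)
  read x, top X: go to q_0, push ε → (q_0, x, $)
  read x, top $: go to q_0, push XX$ → (q_0, ε, XX$)
All input consumed; M is in state q_0.

q_0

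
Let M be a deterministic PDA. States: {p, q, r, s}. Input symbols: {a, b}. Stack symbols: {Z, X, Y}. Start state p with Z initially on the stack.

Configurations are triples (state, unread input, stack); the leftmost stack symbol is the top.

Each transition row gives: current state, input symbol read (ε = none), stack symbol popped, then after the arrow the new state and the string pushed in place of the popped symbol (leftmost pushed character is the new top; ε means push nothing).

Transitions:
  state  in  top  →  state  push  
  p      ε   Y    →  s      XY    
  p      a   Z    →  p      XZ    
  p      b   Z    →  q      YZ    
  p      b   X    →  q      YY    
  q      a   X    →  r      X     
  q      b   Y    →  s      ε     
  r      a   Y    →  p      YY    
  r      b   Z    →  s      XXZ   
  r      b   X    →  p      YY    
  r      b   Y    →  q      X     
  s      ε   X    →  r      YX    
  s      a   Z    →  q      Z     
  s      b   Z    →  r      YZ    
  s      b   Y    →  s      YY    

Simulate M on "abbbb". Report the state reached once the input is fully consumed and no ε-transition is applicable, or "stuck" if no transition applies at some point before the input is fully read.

s

(p, abbbb, Z)
  read a, top Z: go to p, push XZ → (p, bbbb, XZ)
  read b, top X: go to q, push YY → (q, bbb, YYZ)
  read b, top Y: go to s, push ε → (s, bb, YZ)
  read b, top Y: go to s, push YY → (s, b, YYZ)
  read b, top Y: go to s, push YY → (s, ε, YYYZ)
All input consumed; M is in state s.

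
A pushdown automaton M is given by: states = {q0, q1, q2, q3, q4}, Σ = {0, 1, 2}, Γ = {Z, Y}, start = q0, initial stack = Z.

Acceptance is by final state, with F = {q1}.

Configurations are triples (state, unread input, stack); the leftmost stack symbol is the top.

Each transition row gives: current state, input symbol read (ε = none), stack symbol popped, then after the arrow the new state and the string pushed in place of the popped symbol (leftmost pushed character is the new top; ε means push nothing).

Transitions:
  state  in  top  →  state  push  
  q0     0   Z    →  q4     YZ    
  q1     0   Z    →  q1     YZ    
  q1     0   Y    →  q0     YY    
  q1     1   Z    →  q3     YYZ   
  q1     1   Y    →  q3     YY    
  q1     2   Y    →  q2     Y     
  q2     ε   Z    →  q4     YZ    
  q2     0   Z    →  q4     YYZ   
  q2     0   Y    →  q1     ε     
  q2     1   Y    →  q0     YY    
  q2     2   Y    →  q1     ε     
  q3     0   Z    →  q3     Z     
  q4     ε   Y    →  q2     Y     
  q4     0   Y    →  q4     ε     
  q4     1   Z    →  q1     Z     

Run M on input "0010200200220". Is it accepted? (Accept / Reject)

One accepting computation: (q0, 0010200200220, Z) ⊢ (q4, 010200200220, YZ) ⊢ (q4, 10200200220, Z) ⊢ (q1, 0200200220, Z) ⊢ (q1, 200200220, YZ) ⊢ (q2, 00200220, YZ) ⊢ (q1, 0200220, Z) ⊢ (q1, 200220, YZ) ⊢ (q2, 00220, YZ) ⊢ (q1, 0220, Z) ⊢ (q1, 220, YZ) ⊢ (q2, 20, YZ) ⊢ (q1, 0, Z) ⊢ (q1, ε, YZ)
All input consumed and state q1 ∈ F.

Accept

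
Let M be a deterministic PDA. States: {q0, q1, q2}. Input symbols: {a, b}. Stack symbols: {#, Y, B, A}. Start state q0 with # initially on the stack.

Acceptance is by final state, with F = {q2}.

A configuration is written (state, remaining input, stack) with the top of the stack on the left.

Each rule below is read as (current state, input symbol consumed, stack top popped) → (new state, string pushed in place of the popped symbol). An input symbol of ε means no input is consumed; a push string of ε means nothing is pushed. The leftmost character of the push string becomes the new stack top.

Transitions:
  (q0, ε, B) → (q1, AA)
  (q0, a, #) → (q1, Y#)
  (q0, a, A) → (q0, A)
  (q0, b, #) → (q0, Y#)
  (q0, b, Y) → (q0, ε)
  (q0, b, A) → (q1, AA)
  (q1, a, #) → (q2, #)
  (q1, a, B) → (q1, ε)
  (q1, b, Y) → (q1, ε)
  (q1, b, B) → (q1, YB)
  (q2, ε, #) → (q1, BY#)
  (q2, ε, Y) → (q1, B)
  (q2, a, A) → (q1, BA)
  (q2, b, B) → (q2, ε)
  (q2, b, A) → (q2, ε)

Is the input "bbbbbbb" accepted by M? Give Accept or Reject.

(q0, bbbbbbb, #)
  read b, top #: go to q0, push Y# → (q0, bbbbbb, Y#)
  read b, top Y: go to q0, push ε → (q0, bbbbb, #)
  read b, top #: go to q0, push Y# → (q0, bbbb, Y#)
  read b, top Y: go to q0, push ε → (q0, bbb, #)
  read b, top #: go to q0, push Y# → (q0, bb, Y#)
  read b, top Y: go to q0, push ε → (q0, b, #)
  read b, top #: go to q0, push Y# → (q0, ε, Y#)
All input consumed; state q0 ∉ F and no further ε-move applies.

Reject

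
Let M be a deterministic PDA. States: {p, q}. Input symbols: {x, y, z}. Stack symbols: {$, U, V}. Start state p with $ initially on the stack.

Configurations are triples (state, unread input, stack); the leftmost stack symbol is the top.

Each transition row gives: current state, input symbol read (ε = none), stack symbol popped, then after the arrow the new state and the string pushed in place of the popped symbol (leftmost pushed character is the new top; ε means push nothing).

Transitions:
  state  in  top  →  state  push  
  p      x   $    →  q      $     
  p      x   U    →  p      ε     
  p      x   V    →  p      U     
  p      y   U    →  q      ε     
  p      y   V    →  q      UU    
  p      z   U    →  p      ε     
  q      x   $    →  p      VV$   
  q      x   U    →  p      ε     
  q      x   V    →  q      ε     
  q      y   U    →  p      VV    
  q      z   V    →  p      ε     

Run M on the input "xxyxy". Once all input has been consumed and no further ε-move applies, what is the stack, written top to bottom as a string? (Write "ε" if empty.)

(p, xxyxy, $)
  read x, top $: go to q, push $ → (q, xyxy, $)
  read x, top $: go to p, push VV$ → (p, yxy, VV$)
  read y, top V: go to q, push UU → (q, xy, UUV$)
  read x, top U: go to p, push ε → (p, y, UV$)
  read y, top U: go to q, push ε → (q, ε, V$)
All input consumed in state q with stack V$.

V$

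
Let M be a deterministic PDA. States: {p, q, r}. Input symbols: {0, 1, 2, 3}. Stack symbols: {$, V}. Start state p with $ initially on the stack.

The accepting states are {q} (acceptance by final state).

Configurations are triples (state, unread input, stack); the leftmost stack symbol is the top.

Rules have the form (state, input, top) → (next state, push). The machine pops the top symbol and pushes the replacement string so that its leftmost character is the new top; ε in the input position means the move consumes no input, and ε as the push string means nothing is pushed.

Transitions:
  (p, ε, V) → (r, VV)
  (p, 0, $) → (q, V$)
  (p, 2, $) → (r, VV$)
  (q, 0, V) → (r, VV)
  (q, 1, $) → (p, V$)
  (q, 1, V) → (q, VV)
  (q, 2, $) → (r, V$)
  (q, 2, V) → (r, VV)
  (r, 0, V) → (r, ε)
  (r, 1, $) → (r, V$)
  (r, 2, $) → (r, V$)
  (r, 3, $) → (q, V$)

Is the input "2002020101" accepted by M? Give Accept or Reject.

(p, 2002020101, $) ⊢ (r, 002020101, VV$) ⊢ (r, 02020101, V$) ⊢ (r, 2020101, $) ⊢ (r, 020101, V$) ⊢ (r, 20101, $) ⊢ (r, 0101, V$) ⊢ (r, 101, $) ⊢ (r, 01, V$) ⊢ (r, 1, $) ⊢ (r, ε, V$)
All input consumed; state r ∉ F and no further ε-move applies.

Reject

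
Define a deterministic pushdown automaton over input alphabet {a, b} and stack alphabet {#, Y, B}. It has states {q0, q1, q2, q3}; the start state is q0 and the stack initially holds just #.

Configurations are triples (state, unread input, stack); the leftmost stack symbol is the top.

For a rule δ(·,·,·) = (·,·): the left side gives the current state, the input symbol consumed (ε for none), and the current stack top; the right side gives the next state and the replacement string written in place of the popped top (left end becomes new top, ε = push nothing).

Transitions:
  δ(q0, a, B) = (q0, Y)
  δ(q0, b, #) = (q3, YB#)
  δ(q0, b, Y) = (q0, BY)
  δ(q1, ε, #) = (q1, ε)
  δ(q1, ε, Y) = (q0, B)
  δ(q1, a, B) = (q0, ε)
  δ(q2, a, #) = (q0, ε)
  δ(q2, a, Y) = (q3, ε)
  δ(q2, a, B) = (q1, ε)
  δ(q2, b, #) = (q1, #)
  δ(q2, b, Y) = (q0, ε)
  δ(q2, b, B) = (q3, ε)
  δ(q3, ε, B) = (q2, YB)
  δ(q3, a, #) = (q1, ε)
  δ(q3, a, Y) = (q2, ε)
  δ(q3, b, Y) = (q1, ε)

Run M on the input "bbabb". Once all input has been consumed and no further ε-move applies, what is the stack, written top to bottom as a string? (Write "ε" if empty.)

B#

(q0, bbabb, #)
  read b, top #: go to q3, push YB# → (q3, babb, YB#)
  read b, top Y: go to q1, push ε → (q1, abb, B#)
  read a, top B: go to q0, push ε → (q0, bb, #)
  read b, top #: go to q3, push YB# → (q3, b, YB#)
  read b, top Y: go to q1, push ε → (q1, ε, B#)
All input consumed in state q1 with stack B#.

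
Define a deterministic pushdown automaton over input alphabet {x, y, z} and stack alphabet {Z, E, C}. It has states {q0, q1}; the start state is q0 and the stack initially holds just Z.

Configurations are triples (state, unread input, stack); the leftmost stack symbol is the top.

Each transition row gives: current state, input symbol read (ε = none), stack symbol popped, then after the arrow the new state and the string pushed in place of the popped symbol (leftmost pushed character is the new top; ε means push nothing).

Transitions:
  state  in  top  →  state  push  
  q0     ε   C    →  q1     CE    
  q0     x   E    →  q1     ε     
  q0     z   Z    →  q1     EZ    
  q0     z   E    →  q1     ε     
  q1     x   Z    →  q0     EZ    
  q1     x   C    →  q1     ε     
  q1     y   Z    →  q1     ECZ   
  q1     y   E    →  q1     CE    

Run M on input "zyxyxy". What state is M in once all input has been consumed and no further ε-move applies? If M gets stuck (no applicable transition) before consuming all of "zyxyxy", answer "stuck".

(q0, zyxyxy, Z)
  read z, top Z: go to q1, push EZ → (q1, yxyxy, EZ)
  read y, top E: go to q1, push CE → (q1, xyxy, CEZ)
  read x, top C: go to q1, push ε → (q1, yxy, EZ)
  read y, top E: go to q1, push CE → (q1, xy, CEZ)
  read x, top C: go to q1, push ε → (q1, y, EZ)
  read y, top E: go to q1, push CE → (q1, ε, CEZ)
All input consumed; M is in state q1.

q1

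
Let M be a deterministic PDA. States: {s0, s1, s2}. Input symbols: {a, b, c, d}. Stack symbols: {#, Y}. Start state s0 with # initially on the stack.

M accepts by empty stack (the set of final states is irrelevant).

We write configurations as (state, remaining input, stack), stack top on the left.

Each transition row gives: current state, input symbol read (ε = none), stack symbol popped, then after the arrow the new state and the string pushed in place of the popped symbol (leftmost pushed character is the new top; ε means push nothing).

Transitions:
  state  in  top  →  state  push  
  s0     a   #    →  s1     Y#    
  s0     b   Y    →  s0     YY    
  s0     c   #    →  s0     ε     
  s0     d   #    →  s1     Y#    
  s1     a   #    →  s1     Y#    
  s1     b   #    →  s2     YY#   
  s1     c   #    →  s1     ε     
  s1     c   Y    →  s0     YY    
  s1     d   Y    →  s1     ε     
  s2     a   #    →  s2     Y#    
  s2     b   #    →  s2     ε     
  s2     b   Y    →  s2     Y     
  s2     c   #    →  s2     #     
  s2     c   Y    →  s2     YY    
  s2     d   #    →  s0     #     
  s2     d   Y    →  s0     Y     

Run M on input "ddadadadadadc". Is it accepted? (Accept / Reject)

Accept

(s0, ddadadadadadc, #) ⊢ (s1, dadadadadadc, Y#) ⊢ (s1, adadadadadc, #) ⊢ (s1, dadadadadc, Y#) ⊢ (s1, adadadadc, #) ⊢ (s1, dadadadc, Y#) ⊢ (s1, adadadc, #) ⊢ (s1, dadadc, Y#) ⊢ (s1, adadc, #) ⊢ (s1, dadc, Y#) ⊢ (s1, adc, #) ⊢ (s1, dc, Y#) ⊢ (s1, c, #) ⊢ (s1, ε, ε)
All input consumed and the stack is empty.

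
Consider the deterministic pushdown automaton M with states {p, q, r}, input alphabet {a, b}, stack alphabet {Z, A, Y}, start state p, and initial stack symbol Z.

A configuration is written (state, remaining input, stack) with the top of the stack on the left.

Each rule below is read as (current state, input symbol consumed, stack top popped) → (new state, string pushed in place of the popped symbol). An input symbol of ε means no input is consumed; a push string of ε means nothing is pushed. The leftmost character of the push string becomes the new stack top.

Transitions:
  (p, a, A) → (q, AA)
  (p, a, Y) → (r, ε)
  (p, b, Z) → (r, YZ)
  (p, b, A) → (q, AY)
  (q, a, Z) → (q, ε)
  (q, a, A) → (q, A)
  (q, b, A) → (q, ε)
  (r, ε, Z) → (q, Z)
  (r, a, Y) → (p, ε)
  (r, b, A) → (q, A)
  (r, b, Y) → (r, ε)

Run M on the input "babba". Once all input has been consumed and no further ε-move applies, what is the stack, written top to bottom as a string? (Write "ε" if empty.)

ε

(p, babba, Z) ⊢ (r, abba, YZ) ⊢ (p, bba, Z) ⊢ (r, ba, YZ) ⊢ (r, a, Z) ⊢ (q, a, Z) ⊢ (q, ε, ε)
All input consumed in state q with stack ε.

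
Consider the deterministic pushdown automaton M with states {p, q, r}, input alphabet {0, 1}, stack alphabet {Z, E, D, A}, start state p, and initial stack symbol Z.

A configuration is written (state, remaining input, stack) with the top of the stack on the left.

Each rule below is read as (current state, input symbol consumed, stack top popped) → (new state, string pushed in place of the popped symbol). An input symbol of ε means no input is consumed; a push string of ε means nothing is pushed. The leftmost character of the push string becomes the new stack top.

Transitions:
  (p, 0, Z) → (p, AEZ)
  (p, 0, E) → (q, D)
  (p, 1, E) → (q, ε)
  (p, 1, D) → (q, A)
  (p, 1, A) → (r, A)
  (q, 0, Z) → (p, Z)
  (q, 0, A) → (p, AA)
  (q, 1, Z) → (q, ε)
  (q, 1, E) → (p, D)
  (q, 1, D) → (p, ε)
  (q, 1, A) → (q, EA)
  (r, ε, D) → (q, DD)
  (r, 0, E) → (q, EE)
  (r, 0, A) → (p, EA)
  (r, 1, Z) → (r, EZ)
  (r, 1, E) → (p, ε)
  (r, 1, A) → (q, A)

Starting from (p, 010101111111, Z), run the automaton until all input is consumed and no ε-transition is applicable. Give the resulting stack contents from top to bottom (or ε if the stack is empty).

(p, 010101111111, Z)
  read 0, top Z: go to p, push AEZ → (p, 10101111111, AEZ)
  read 1, top A: go to r, push A → (r, 0101111111, AEZ)
  read 0, top A: go to p, push EA → (p, 101111111, EAEZ)
  read 1, top E: go to q, push ε → (q, 01111111, AEZ)
  read 0, top A: go to p, push AA → (p, 1111111, AAEZ)
  read 1, top A: go to r, push A → (r, 111111, AAEZ)
  read 1, top A: go to q, push A → (q, 11111, AAEZ)
  read 1, top A: go to q, push EA → (q, 1111, EAAEZ)
  read 1, top E: go to p, push D → (p, 111, DAAEZ)
  read 1, top D: go to q, push A → (q, 11, AAAEZ)
  read 1, top A: go to q, push EA → (q, 1, EAAAEZ)
  read 1, top E: go to p, push D → (p, ε, DAAAEZ)
All input consumed in state p with stack DAAAEZ.

DAAAEZ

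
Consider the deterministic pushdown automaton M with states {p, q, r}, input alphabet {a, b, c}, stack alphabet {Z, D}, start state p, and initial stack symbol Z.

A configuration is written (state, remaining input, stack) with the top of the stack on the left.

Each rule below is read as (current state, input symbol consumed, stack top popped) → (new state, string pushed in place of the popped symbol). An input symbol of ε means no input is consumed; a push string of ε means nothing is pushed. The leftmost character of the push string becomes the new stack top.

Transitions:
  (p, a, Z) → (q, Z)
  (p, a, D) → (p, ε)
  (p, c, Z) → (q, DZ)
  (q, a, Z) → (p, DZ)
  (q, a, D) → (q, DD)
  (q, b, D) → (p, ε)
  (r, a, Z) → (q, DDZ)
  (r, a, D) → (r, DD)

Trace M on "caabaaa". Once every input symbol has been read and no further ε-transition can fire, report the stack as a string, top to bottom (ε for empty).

Z

(p, caabaaa, Z)
  read c, top Z: go to q, push DZ → (q, aabaaa, DZ)
  read a, top D: go to q, push DD → (q, abaaa, DDZ)
  read a, top D: go to q, push DD → (q, baaa, DDDZ)
  read b, top D: go to p, push ε → (p, aaa, DDZ)
  read a, top D: go to p, push ε → (p, aa, DZ)
  read a, top D: go to p, push ε → (p, a, Z)
  read a, top Z: go to q, push Z → (q, ε, Z)
All input consumed in state q with stack Z.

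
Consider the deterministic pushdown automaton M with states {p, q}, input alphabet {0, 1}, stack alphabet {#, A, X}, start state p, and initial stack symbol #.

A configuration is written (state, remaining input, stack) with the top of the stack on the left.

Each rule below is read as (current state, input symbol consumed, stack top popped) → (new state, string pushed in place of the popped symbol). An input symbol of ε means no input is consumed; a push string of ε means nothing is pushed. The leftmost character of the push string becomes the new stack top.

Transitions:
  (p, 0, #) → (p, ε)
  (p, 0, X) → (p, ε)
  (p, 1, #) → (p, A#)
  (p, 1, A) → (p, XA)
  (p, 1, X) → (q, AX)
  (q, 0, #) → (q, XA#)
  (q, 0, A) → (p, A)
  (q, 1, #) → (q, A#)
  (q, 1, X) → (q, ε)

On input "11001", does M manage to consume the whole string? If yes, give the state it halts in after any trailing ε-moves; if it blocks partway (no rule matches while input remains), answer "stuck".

stuck

(p, 11001, #)
  read 1, top #: go to p, push A# → (p, 1001, A#)
  read 1, top A: go to p, push XA → (p, 001, XA#)
  read 0, top X: go to p, push ε → (p, 01, A#)
No transition for (p, 0, top A); M blocks with input 01 remaining.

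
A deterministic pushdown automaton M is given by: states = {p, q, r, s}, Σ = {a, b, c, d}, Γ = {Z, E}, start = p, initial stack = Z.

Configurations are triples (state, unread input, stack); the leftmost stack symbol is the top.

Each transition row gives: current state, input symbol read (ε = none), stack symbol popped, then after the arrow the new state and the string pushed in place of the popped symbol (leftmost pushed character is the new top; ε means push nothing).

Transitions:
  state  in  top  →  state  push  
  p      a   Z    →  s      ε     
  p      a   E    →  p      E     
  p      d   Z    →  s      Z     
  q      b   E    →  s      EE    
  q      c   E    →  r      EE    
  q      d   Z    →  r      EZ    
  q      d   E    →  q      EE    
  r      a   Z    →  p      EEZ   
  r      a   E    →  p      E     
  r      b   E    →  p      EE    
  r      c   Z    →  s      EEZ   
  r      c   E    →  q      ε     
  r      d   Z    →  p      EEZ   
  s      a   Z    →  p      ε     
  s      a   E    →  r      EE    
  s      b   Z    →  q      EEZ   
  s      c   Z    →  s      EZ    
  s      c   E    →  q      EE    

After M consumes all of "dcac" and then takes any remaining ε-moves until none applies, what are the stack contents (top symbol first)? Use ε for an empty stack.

EZ

(p, dcac, Z)
  read d, top Z: go to s, push Z → (s, cac, Z)
  read c, top Z: go to s, push EZ → (s, ac, EZ)
  read a, top E: go to r, push EE → (r, c, EEZ)
  read c, top E: go to q, push ε → (q, ε, EZ)
All input consumed in state q with stack EZ.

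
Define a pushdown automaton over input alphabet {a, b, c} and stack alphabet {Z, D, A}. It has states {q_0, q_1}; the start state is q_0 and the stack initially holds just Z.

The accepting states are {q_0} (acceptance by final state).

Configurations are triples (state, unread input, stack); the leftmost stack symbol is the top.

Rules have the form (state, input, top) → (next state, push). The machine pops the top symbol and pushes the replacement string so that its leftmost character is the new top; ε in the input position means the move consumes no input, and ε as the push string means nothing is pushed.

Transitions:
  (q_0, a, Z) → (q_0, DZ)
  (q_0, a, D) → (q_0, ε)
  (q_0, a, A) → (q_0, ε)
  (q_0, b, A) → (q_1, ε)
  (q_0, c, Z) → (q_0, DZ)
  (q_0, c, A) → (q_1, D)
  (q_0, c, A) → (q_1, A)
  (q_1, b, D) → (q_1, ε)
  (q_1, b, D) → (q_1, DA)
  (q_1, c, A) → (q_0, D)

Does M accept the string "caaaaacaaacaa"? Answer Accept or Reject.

Accept

One accepting computation: (q_0, caaaaacaaacaa, Z) ⊢ (q_0, aaaaacaaacaa, DZ) ⊢ (q_0, aaaacaaacaa, Z) ⊢ (q_0, aaacaaacaa, DZ) ⊢ (q_0, aacaaacaa, Z) ⊢ (q_0, acaaacaa, DZ) ⊢ (q_0, caaacaa, Z) ⊢ (q_0, aaacaa, DZ) ⊢ (q_0, aacaa, Z) ⊢ (q_0, acaa, DZ) ⊢ (q_0, caa, Z) ⊢ (q_0, aa, DZ) ⊢ (q_0, a, Z) ⊢ (q_0, ε, DZ)
All input consumed and state q_0 ∈ F.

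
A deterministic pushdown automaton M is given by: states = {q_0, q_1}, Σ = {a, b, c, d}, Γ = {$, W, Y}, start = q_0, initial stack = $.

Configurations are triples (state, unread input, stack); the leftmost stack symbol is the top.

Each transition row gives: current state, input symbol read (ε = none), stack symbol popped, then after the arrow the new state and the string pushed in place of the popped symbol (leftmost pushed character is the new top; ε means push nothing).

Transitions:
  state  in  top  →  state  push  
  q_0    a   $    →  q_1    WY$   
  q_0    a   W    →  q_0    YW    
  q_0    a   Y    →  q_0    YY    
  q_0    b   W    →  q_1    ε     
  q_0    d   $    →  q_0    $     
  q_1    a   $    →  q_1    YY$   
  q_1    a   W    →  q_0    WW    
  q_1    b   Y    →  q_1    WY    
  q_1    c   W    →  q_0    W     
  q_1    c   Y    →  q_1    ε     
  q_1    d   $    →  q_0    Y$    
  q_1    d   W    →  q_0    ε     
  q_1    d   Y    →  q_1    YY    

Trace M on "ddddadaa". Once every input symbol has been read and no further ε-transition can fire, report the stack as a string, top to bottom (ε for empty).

(q_0, ddddadaa, $)
  read d, top $: go to q_0, push $ → (q_0, dddadaa, $)
  read d, top $: go to q_0, push $ → (q_0, ddadaa, $)
  read d, top $: go to q_0, push $ → (q_0, dadaa, $)
  read d, top $: go to q_0, push $ → (q_0, adaa, $)
  read a, top $: go to q_1, push WY$ → (q_1, daa, WY$)
  read d, top W: go to q_0, push ε → (q_0, aa, Y$)
  read a, top Y: go to q_0, push YY → (q_0, a, YY$)
  read a, top Y: go to q_0, push YY → (q_0, ε, YYY$)
All input consumed in state q_0 with stack YYY$.

YYY$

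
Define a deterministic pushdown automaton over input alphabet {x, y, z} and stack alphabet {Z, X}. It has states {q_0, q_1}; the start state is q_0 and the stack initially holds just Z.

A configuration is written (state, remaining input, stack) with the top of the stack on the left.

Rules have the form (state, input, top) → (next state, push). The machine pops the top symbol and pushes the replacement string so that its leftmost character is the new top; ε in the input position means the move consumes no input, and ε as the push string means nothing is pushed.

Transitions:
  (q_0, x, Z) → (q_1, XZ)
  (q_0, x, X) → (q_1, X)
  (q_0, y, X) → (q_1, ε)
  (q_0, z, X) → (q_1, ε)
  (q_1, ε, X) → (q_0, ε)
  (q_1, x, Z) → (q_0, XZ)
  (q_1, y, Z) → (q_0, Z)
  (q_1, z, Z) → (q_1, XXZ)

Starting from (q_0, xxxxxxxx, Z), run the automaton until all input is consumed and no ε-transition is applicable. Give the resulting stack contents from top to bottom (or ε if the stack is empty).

(q_0, xxxxxxxx, Z)
  read x, top Z: go to q_1, push XZ → (q_1, xxxxxxx, XZ)
  ε-move, top X: go to q_0, push ε → (q_0, xxxxxxx, Z)
  read x, top Z: go to q_1, push XZ → (q_1, xxxxxx, XZ)
  ε-move, top X: go to q_0, push ε → (q_0, xxxxxx, Z)
  read x, top Z: go to q_1, push XZ → (q_1, xxxxx, XZ)
  ε-move, top X: go to q_0, push ε → (q_0, xxxxx, Z)
  read x, top Z: go to q_1, push XZ → (q_1, xxxx, XZ)
  ε-move, top X: go to q_0, push ε → (q_0, xxxx, Z)
  read x, top Z: go to q_1, push XZ → (q_1, xxx, XZ)
  ε-move, top X: go to q_0, push ε → (q_0, xxx, Z)
  read x, top Z: go to q_1, push XZ → (q_1, xx, XZ)
  ε-move, top X: go to q_0, push ε → (q_0, xx, Z)
  read x, top Z: go to q_1, push XZ → (q_1, x, XZ)
  ε-move, top X: go to q_0, push ε → (q_0, x, Z)
  read x, top Z: go to q_1, push XZ → (q_1, ε, XZ)
  ε-move, top X: go to q_0, push ε → (q_0, ε, Z)
All input consumed in state q_0 with stack Z.

Z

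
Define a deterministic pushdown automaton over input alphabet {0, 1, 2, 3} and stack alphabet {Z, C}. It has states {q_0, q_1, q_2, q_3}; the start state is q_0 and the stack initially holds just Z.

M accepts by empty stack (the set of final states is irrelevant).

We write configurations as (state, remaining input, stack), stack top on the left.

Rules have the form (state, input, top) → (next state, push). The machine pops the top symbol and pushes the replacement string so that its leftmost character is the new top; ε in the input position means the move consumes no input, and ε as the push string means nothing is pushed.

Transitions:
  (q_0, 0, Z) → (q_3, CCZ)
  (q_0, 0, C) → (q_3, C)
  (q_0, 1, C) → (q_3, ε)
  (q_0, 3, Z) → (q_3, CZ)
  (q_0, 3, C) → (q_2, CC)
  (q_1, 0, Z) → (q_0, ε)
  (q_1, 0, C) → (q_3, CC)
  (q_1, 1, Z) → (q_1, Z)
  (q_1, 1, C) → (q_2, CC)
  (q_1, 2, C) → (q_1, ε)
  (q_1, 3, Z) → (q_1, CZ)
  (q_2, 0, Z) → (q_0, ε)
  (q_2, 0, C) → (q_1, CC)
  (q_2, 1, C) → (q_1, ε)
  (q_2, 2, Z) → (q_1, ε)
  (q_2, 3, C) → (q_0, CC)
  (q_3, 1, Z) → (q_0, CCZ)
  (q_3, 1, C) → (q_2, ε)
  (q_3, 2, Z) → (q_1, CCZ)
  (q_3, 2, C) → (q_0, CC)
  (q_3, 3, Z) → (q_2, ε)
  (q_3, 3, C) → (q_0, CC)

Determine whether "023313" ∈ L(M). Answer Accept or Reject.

(q_0, 023313, Z)
  read 0, top Z: go to q_3, push CCZ → (q_3, 23313, CCZ)
  read 2, top C: go to q_0, push CC → (q_0, 3313, CCCZ)
  read 3, top C: go to q_2, push CC → (q_2, 313, CCCCZ)
  read 3, top C: go to q_0, push CC → (q_0, 13, CCCCCZ)
  read 1, top C: go to q_3, push ε → (q_3, 3, CCCCZ)
  read 3, top C: go to q_0, push CC → (q_0, ε, CCCCCZ)
All input consumed; stack is CCCCCZ, not empty, and no further ε-move applies.

Reject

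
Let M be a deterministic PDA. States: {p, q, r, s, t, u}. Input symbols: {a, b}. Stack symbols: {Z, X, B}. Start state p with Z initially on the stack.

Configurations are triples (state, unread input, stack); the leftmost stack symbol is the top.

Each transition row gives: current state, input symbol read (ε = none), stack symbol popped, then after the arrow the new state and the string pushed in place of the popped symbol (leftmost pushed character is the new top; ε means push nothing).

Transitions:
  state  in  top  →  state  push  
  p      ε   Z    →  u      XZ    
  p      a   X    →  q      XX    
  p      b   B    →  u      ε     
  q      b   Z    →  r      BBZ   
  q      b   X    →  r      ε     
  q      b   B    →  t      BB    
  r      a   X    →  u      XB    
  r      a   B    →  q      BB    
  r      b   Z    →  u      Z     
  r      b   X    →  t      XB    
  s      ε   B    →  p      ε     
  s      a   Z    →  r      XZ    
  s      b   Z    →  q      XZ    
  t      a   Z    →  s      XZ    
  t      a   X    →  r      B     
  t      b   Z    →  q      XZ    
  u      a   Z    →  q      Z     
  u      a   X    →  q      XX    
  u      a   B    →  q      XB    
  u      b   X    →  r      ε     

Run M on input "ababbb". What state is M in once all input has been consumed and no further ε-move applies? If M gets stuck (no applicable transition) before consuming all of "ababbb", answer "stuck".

stuck

(p, ababbb, Z)
  ε-move, top Z: go to u, push XZ → (u, ababbb, XZ)
  read a, top X: go to q, push XX → (q, babbb, XXZ)
  read b, top X: go to r, push ε → (r, abbb, XZ)
  read a, top X: go to u, push XB → (u, bbb, XBZ)
  read b, top X: go to r, push ε → (r, bb, BZ)
No transition for (r, b, top B); M blocks with input bb remaining.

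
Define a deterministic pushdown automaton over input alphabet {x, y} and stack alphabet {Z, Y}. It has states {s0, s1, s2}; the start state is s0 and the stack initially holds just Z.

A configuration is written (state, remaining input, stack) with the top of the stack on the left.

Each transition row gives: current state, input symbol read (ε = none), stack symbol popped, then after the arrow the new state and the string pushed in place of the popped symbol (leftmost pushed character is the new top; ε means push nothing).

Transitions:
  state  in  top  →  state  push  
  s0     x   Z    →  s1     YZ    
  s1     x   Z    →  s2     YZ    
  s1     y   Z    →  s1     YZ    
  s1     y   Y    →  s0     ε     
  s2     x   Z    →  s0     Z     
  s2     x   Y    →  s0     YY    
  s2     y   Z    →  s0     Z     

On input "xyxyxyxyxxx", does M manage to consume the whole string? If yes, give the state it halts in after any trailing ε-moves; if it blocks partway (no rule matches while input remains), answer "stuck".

(s0, xyxyxyxyxxx, Z)
  read x, top Z: go to s1, push YZ → (s1, yxyxyxyxxx, YZ)
  read y, top Y: go to s0, push ε → (s0, xyxyxyxxx, Z)
  read x, top Z: go to s1, push YZ → (s1, yxyxyxxx, YZ)
  read y, top Y: go to s0, push ε → (s0, xyxyxxx, Z)
  read x, top Z: go to s1, push YZ → (s1, yxyxxx, YZ)
  read y, top Y: go to s0, push ε → (s0, xyxxx, Z)
  read x, top Z: go to s1, push YZ → (s1, yxxx, YZ)
  read y, top Y: go to s0, push ε → (s0, xxx, Z)
  read x, top Z: go to s1, push YZ → (s1, xx, YZ)
No transition for (s1, x, top Y); M blocks with input xx remaining.

stuck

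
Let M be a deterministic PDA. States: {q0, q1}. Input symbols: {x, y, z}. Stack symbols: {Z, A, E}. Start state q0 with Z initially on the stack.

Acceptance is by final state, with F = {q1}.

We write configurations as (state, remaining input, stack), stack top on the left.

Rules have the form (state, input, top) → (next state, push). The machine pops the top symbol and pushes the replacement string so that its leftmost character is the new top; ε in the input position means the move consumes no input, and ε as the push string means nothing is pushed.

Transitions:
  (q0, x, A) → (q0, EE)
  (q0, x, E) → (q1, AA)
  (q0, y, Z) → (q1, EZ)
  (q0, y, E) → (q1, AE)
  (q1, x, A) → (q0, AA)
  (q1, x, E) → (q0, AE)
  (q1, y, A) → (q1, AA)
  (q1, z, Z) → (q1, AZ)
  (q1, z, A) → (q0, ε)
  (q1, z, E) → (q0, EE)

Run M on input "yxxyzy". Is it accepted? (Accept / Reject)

Accept

(q0, yxxyzy, Z)
  read y, top Z: go to q1, push EZ → (q1, xxyzy, EZ)
  read x, top E: go to q0, push AE → (q0, xyzy, AEZ)
  read x, top A: go to q0, push EE → (q0, yzy, EEEZ)
  read y, top E: go to q1, push AE → (q1, zy, AEEEZ)
  read z, top A: go to q0, push ε → (q0, y, EEEZ)
  read y, top E: go to q1, push AE → (q1, ε, AEEEZ)
All input consumed; state q1 ∈ F.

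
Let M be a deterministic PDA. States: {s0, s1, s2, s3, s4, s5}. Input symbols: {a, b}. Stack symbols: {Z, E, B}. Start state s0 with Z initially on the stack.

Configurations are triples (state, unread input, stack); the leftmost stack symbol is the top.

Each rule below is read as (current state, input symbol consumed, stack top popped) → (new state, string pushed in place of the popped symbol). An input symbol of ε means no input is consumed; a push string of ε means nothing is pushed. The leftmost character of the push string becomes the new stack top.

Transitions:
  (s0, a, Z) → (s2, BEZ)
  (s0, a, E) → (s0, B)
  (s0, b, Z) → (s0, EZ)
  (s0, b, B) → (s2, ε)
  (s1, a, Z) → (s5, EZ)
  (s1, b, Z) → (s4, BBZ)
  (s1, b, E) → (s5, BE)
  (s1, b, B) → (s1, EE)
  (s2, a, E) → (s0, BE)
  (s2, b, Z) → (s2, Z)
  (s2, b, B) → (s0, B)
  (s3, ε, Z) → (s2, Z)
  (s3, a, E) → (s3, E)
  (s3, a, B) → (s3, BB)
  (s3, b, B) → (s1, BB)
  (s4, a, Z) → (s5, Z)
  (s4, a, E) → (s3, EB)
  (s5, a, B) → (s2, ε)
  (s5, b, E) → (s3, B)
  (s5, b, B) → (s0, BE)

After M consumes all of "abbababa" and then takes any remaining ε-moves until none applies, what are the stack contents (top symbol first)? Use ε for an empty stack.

BEZ

(s0, abbababa, Z)
  read a, top Z: go to s2, push BEZ → (s2, bbababa, BEZ)
  read b, top B: go to s0, push B → (s0, bababa, BEZ)
  read b, top B: go to s2, push ε → (s2, ababa, EZ)
  read a, top E: go to s0, push BE → (s0, baba, BEZ)
  read b, top B: go to s2, push ε → (s2, aba, EZ)
  read a, top E: go to s0, push BE → (s0, ba, BEZ)
  read b, top B: go to s2, push ε → (s2, a, EZ)
  read a, top E: go to s0, push BE → (s0, ε, BEZ)
All input consumed in state s0 with stack BEZ.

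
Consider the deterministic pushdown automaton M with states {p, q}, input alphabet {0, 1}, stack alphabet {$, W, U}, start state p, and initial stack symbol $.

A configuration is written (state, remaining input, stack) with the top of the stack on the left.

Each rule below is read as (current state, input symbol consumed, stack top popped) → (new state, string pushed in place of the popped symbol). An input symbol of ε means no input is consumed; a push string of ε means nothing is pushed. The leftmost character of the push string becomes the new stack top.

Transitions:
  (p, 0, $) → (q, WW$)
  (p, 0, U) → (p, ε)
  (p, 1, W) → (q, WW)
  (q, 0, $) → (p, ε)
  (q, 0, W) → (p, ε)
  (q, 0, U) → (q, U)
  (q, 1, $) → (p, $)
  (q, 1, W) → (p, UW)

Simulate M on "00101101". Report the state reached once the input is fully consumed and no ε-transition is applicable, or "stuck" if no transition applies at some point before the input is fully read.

q

(p, 00101101, $)
  read 0, top $: go to q, push WW$ → (q, 0101101, WW$)
  read 0, top W: go to p, push ε → (p, 101101, W$)
  read 1, top W: go to q, push WW → (q, 01101, WW$)
  read 0, top W: go to p, push ε → (p, 1101, W$)
  read 1, top W: go to q, push WW → (q, 101, WW$)
  read 1, top W: go to p, push UW → (p, 01, UWW$)
  read 0, top U: go to p, push ε → (p, 1, WW$)
  read 1, top W: go to q, push WW → (q, ε, WWW$)
All input consumed; M is in state q.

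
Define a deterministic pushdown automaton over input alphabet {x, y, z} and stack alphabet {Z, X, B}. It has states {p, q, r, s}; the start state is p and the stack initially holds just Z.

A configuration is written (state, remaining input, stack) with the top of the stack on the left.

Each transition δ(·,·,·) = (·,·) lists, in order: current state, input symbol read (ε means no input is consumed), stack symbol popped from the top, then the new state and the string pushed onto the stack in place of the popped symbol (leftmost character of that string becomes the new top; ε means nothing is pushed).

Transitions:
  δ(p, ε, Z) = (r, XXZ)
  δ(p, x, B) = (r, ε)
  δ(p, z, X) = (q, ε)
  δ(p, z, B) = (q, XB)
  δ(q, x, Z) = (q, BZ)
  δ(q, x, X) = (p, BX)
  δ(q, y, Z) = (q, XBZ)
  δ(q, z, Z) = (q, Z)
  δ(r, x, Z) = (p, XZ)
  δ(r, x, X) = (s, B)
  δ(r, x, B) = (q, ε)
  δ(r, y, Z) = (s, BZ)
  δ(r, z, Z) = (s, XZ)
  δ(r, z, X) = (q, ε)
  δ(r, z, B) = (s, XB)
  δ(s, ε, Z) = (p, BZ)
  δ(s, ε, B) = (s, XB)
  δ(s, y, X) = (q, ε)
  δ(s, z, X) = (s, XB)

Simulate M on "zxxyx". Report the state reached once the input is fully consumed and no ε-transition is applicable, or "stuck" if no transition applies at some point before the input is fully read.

(p, zxxyx, Z)
  ε-move, top Z: go to r, push XXZ → (r, zxxyx, XXZ)
  read z, top X: go to q, push ε → (q, xxyx, XZ)
  read x, top X: go to p, push BX → (p, xyx, BXZ)
  read x, top B: go to r, push ε → (r, yx, XZ)
No transition for (r, y, top X); M blocks with input yx remaining.

stuck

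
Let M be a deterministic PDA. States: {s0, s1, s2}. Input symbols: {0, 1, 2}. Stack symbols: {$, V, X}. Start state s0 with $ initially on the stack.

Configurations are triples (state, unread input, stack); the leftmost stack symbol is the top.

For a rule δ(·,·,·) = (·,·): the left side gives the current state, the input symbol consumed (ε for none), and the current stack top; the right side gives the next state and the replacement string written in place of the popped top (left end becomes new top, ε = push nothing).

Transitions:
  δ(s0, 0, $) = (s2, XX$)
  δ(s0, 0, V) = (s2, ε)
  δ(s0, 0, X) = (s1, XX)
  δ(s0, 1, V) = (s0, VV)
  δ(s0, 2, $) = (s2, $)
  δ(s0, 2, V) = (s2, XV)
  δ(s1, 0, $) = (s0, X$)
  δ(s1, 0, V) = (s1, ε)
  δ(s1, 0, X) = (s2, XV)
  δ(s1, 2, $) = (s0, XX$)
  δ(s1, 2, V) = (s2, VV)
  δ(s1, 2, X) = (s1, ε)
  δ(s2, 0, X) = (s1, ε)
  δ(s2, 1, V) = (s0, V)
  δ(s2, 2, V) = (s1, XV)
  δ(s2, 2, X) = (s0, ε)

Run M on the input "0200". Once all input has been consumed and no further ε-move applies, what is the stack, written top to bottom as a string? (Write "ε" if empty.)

XVX$

(s0, 0200, $) ⊢ (s2, 200, XX$) ⊢ (s0, 00, X$) ⊢ (s1, 0, XX$) ⊢ (s2, ε, XVX$)
All input consumed in state s2 with stack XVX$.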